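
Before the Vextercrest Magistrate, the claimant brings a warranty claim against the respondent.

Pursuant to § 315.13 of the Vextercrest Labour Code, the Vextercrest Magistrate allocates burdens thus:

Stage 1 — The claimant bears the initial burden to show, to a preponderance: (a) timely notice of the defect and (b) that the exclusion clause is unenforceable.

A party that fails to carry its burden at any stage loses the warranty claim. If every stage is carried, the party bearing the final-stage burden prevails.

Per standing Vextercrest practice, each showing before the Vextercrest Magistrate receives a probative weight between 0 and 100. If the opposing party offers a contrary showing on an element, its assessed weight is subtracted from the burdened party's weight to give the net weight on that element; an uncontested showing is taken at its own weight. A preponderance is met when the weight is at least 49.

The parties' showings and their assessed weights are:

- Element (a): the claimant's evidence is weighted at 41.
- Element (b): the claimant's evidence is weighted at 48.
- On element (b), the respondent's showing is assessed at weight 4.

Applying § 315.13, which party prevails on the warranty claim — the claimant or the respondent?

Stage 1 — burden on claimant; standard: a preponderance (weight is at least 49).
    (a): 41 < 49 [not met]
    (b): 48 − 4 = 44 < 49 [not met]
  Stage 1 not carried; the claimant fails its burden.
The analysis ends at Stage 1; the respondent prevails.

respondent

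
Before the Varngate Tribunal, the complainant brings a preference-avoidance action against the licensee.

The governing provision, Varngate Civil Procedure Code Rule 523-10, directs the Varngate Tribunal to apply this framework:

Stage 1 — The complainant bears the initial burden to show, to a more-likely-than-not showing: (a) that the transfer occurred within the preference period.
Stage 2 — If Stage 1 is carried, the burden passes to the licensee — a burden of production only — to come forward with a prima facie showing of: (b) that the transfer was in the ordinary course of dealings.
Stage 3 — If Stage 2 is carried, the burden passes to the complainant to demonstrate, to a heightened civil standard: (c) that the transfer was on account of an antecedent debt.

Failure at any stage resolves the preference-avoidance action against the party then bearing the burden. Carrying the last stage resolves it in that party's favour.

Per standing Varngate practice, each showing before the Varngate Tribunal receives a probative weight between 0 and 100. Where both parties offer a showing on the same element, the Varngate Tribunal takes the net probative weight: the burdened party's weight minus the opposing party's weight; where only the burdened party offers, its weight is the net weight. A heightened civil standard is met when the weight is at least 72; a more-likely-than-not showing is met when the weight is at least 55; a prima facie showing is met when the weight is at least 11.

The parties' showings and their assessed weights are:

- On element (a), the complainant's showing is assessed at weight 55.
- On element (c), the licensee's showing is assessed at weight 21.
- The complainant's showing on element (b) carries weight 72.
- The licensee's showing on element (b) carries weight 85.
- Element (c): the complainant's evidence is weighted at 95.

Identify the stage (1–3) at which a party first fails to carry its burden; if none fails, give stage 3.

Stage 1 (complainant, a more-likely-than-not showing, weight is at least 55): (a) 55 ≥ 55 — meets.
  The complainant carries Stage 1; the licensee now bears the burden.
Stage 2 (licensee, a prima facie showing, weight is at least 11): (b) net 85−72=13 ≥ 11 — meets.
  Stage 2 carried; the burden shifts to the complainant.
Stage 3 (complainant, a heightened civil standard, weight is at least 72): (c) net 95−21=74 ≥ 72 — meets.
  The complainant carries the last stage.
Every stage carried; the complainant prevails.

stage 3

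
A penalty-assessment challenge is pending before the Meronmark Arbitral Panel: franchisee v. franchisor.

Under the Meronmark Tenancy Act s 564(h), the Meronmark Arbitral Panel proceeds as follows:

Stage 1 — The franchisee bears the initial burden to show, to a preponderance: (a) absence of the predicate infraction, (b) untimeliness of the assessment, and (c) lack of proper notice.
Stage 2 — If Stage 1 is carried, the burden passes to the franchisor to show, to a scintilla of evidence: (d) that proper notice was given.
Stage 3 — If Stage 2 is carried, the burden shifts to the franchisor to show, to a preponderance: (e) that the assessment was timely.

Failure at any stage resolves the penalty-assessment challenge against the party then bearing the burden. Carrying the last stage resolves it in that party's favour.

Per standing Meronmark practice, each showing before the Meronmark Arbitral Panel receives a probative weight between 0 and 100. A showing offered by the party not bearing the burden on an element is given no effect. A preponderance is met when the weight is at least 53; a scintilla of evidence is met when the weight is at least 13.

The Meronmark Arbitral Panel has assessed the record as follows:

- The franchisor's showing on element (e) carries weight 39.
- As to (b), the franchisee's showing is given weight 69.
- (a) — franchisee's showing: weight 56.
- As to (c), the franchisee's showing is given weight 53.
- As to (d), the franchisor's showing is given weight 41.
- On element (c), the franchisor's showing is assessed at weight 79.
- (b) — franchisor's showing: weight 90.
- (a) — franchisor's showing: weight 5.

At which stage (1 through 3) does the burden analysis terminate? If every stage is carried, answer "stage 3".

Stage 1 (franchisee, a preponderance, weight is at least 53): (a) 56 (franchisor's 5 disregarded) ≥ 53 — meets; (b) 69 (franchisor's 90 disregarded) ≥ 53 — meets; (c) 53 (franchisor's 79 disregarded) ≥ 53 — meets.
  All elements met. The burden passes to the franchisor.
Stage 2 (franchisor, a scintilla of evidence, weight is at least 13): (d) 41 ≥ 13 — meets.
  All elements met. The franchisor retains the burden for Stage 3.
Stage 3 (franchisor, a preponderance, weight is at least 53): (e) 39 < 53 — fails.
  Not every element is met, so the franchisor fails to carry Stage 3.
The analysis ends at Stage 3; the franchisee prevails.

stage 3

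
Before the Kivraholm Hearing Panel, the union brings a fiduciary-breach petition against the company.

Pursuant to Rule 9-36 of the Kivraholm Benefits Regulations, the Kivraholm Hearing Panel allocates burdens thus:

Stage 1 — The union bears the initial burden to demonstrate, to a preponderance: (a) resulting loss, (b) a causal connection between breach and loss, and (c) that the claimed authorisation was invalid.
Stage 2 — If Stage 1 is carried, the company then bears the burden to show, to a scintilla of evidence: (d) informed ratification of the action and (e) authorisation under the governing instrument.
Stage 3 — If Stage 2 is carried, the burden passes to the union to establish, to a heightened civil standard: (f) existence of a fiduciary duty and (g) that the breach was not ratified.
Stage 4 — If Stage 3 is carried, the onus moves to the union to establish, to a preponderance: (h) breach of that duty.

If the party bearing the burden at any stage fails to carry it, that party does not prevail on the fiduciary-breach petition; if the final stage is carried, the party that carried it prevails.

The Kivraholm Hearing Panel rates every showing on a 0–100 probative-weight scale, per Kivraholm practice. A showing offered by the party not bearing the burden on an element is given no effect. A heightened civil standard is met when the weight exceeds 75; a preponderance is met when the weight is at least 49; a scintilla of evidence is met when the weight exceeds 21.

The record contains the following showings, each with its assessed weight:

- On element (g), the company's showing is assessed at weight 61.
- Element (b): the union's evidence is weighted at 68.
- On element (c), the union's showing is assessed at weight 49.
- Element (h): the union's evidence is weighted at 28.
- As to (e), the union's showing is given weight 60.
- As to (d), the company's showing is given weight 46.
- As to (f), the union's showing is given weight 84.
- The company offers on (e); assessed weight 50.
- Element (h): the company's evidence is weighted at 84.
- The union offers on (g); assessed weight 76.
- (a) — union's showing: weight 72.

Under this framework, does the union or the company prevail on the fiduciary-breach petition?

At Stage 1 the union must meet a preponderance (weight is at least 49): on (a) the weight is 72, ≥ 49, so (a) meets the standard; on (b) the weight is 68, which does reach 49, so (b) meets the standard; on (c) the weight is 49, ≥ 49, so (c) meets the standard.
  Stage 1 carried; the burden shifts to the company.
At Stage 2 the company must meet a scintilla of evidence (weight exceeds 21): on (d) the weight is 46, which does exceed 21, so (d) meets the standard; on (e) the weight is 50 (the union's 60 is given no effect), which does exceed 21, so (e) meets the standard.
  Stage 2 is satisfied; the onus moves to the union.
At Stage 3 the union must meet a heightened civil standard (weight exceeds 75): on (f) the weight is 84, which does exceed 75, so (f) meets the standard; on (g) the weight is 76 (the company's 61 is given no effect), > 75, so (g) meets the standard.
  Stage 3 is satisfied; the union continues to bear the burden.
At Stage 4 the union must meet a preponderance (weight is at least 49): on (h) the weight is 28 (the company's 84 is given no effect), which does not reach 49, so (h) does not meet the standard.
  The union does not carry Stage 4.
The company prevails.

company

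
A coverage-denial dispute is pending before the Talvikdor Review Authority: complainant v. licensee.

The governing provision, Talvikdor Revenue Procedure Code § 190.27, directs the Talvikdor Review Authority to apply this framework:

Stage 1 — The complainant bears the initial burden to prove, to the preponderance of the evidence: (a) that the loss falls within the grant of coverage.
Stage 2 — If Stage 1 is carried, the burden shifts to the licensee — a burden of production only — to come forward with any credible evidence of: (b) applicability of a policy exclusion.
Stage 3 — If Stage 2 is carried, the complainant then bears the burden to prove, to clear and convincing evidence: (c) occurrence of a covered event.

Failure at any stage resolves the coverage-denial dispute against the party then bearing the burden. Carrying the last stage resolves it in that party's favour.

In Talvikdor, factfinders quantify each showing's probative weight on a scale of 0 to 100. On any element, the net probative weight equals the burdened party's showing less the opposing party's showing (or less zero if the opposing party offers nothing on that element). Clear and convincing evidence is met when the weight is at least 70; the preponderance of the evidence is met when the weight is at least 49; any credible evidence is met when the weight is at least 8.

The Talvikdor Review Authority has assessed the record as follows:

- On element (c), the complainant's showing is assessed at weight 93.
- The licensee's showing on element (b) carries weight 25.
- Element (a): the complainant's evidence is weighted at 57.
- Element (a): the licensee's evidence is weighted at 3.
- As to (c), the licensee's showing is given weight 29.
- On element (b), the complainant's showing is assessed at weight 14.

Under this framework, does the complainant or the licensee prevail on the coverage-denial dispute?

licensee

At Stage 1 the complainant must meet the preponderance of the evidence (weight is at least 49): on (a) the weight is 57 less the opposing 3 gives net 54, ≥ 49, so (a) meets the standard.
  All elements met. The burden passes to the licensee.
At Stage 2 the licensee must meet any credible evidence (weight is at least 8): on (b) the weight is 25 less the opposing 14 gives net 11, ≥ 8, so (b) meets the standard.
  The licensee carries Stage 2; the complainant now bears the burden.
At Stage 3 the complainant must meet clear and convincing evidence (weight is at least 70): on (c) the weight is 93 less the opposing 29 gives net 64, which does not reach 70, so (c) does not meet the standard.
  The complainant does not carry Stage 3.
The analysis ends at Stage 3; the licensee prevails.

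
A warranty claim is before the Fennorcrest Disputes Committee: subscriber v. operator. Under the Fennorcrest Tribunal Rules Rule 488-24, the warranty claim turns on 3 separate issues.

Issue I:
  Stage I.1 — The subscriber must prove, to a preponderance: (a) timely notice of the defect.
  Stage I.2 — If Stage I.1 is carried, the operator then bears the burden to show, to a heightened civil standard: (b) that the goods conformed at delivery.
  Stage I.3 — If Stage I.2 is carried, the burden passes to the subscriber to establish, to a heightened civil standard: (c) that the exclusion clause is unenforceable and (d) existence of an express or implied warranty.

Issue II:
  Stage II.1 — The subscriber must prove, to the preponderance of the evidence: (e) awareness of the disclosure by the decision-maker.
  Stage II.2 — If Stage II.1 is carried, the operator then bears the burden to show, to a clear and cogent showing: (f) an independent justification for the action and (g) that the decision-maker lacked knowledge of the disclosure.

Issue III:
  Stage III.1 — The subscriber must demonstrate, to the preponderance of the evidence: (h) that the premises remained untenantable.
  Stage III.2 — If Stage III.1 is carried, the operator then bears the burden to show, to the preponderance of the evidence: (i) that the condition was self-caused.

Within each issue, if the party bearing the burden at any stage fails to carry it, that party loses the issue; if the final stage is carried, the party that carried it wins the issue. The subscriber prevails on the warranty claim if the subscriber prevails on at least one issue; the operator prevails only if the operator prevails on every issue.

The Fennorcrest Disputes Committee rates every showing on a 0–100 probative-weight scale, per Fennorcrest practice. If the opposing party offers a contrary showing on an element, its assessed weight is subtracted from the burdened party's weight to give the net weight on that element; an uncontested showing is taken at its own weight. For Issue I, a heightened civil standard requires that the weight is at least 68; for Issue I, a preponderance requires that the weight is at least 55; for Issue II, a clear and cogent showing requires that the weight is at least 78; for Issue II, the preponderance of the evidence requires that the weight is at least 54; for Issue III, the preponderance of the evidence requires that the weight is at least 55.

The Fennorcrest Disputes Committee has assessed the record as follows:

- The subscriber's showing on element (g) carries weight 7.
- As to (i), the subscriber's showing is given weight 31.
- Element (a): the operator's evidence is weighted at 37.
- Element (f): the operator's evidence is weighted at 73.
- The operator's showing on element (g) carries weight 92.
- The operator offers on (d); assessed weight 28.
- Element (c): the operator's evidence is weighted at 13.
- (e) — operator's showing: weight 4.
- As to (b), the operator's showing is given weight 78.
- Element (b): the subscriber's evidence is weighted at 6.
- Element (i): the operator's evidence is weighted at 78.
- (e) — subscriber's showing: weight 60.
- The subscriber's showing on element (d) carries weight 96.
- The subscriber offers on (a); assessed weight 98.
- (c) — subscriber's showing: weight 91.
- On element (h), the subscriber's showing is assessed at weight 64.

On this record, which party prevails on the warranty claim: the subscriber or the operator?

subscriber

— Issue I —
Stage I.1 — burden on subscriber; standard: a preponderance (weight is at least 55).
    (a): 98 − 37 = 61 ≥ 55 [met]
  Stage I.1 carried; the burden shifts to the operator.
Stage I.2 — burden on operator; standard: a heightened civil standard (weight is at least 68).
    (b): 78 − 6 = 72 ≥ 68 [met]
  The operator carries Stage I.2; the subscriber now bears the burden.
Stage I.3 — burden on subscriber; standard: a heightened civil standard (weight is at least 68).
    (c): 91 − 13 = 78 ≥ 68 [met]
    (d): 96 − 28 = 68 ≥ 68 [met]
  Stage I.3 carried; the final stage is satisfied.
All stages carried — the subscriber prevails on this issue.
— Issue II —
Stage II.1 — burden on subscriber; standard: the preponderance of the evidence (weight is at least 54).
    (e): 60 − 4 = 56 ≥ 54 [met]
  All elements met. The burden passes to the operator.
Stage II.2 — burden on operator; standard: a clear and cogent showing (weight is at least 78).
    (f): 73 < 78 [not met]
    (g): 92 − 7 = 85 ≥ 78 [met]
  The operator does not carry Stage II.2.
The analysis ends at Stage II.2; the subscriber prevails on this issue.
— Issue III —
Stage III.1 — burden on subscriber; standard: the preponderance of the evidence (weight is at least 55).
    (h): 64 ≥ 55 [met]
  All elements met. The burden passes to the operator.
Stage III.2 — burden on operator; standard: the preponderance of the evidence (weight is at least 55).
    (i): 78 − 31 = 47 < 55 [not met]
  Stage III.2 not carried; the operator fails its burden.
The analysis ends at Stage III.2; the subscriber prevails on this issue.
Per-issue: Issue I → subscriber; Issue II → subscriber; Issue III → subscriber. The subscriber must prevail on at least one issue; overall, the subscriber prevails.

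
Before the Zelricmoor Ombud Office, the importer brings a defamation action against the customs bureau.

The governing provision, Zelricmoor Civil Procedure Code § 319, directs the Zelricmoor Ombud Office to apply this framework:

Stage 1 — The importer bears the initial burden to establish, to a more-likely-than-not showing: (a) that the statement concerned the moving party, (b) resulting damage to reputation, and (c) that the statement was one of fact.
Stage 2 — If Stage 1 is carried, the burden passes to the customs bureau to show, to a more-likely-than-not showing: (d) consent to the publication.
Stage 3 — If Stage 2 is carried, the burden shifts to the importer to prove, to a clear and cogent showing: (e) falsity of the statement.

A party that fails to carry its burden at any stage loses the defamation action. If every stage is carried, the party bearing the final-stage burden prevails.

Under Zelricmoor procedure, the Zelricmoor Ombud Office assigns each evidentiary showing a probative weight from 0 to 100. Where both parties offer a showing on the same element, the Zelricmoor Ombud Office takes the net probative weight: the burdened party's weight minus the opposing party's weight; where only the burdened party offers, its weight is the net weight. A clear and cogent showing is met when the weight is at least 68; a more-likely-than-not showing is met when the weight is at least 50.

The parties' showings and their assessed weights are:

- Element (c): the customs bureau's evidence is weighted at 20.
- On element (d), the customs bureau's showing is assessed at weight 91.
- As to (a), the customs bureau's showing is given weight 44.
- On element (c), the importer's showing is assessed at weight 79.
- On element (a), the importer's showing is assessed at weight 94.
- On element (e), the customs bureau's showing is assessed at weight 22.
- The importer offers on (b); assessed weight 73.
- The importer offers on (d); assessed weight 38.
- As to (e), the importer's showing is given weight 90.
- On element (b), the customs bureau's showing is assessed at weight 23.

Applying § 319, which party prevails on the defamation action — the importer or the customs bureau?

At Stage 1 the importer must meet a more-likely-than-not showing (weight is at least 50): on (a) the weight is 94 less the opposing 44 gives net 50, which does reach 50, so (a) meets the standard; on (b) the weight is 73 less the opposing 23 gives net 50, which does reach 50, so (b) meets the standard; on (c) the weight is 79 less the opposing 20 gives net 59, which does reach 50, so (c) meets the standard.
  Stage 1 is satisfied; the onus moves to the customs bureau.
At Stage 2 the customs bureau must meet a more-likely-than-not showing (weight is at least 50): on (d) the weight is 91 less the opposing 38 gives net 53, which does reach 50, so (d) meets the standard.
  Stage 2 is satisfied; the onus moves to the importer.
At Stage 3 the importer must meet a clear and cogent showing (weight is at least 68): on (e) the weight is 90 less the opposing 22 gives net 68, ≥ 68, so (e) meets the standard.
  Stage 3 carried; the final stage is satisfied.
Every stage carried; the importer prevails.

importer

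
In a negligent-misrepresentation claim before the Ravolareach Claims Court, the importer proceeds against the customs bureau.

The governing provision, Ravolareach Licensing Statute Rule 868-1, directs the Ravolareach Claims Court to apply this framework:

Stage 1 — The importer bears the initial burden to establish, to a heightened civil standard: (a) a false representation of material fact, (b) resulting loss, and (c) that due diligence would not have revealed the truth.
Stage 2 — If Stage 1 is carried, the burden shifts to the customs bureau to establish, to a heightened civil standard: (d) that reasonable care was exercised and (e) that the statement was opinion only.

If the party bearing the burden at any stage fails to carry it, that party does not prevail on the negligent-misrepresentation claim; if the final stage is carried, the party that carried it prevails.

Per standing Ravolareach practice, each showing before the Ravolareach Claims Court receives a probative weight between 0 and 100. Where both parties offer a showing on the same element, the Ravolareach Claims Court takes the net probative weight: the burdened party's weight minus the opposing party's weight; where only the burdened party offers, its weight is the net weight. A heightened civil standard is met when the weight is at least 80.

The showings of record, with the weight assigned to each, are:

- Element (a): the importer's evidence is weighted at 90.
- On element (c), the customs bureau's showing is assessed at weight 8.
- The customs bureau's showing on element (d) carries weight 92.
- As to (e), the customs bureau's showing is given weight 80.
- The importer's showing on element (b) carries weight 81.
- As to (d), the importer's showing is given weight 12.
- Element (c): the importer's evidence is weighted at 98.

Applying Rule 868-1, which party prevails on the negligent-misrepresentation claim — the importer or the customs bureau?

customs bureau

Stage 1 (importer, a heightened civil standard, weight is at least 80): (a) 90 ≥ 80 — meets; (b) 81 ≥ 80 — meets; (c) net 98−8=90 ≥ 80 — meets.
  Stage 1 carried; the burden shifts to the customs bureau.
Stage 2 (customs bureau, a heightened civil standard, weight is at least 80): (d) net 92−12=80 ≥ 80 — meets; (e) 80 ≥ 80 — meets.
  Stage 2 carried; the final stage is satisfied.
All stages carried — the customs bureau prevails.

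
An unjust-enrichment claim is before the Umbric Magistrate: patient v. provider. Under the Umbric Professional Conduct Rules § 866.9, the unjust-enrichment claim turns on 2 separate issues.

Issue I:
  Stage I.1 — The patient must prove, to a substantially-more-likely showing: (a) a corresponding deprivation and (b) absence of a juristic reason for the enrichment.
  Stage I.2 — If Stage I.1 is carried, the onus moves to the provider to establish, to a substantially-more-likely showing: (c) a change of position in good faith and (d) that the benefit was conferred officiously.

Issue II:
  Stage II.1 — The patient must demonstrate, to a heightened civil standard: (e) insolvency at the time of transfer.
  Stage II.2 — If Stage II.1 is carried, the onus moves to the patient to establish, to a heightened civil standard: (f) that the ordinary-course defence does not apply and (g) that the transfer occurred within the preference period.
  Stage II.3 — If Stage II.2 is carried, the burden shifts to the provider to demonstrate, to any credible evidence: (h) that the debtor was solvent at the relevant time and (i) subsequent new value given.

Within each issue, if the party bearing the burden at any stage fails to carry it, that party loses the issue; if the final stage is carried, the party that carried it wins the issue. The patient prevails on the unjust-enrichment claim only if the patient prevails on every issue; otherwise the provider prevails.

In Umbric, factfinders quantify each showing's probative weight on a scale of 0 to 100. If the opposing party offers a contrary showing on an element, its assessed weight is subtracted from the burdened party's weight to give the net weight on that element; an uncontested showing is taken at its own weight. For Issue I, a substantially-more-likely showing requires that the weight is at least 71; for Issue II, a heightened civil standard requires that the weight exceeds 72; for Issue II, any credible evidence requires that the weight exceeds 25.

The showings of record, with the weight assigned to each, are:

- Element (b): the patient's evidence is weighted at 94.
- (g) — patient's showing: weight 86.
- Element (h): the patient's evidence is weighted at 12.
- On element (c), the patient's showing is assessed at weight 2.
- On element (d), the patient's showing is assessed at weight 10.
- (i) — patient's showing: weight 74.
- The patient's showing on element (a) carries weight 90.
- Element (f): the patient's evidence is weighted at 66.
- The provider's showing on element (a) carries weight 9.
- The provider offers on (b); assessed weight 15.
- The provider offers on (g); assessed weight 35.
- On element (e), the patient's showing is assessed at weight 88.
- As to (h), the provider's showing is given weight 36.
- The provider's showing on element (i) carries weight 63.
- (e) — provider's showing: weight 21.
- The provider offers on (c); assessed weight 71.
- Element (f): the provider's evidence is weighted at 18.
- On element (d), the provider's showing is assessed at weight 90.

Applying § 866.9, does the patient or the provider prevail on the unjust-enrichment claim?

— Issue I —
Stage I.1 (patient, a substantially-more-likely showing, weight is at least 71): (a) net 90−9=81 ≥ 71 — meets; (b) net 94−15=79 ≥ 71 — meets.
  All elements met. The burden passes to the provider.
Stage I.2 (provider, a substantially-more-likely showing, weight is at least 71): (c) net 71−2=69 < 71 — fails; (d) net 90−10=80 ≥ 71 — meets.
  Stage I.2 not carried; the provider fails its burden.
The analysis ends at Stage I.2; the patient prevails on this issue.
— Issue II —
Stage II.1 (patient, a heightened civil standard, weight exceeds 72): (e) net 88−21=67 ≤ 72 — fails.
  The patient does not carry Stage II.1.
The analysis ends at Stage II.1; the provider prevails on this issue.
Per-issue: Issue I → patient; Issue II → provider. The patient must prevail on every issue; overall, the provider prevails.

provider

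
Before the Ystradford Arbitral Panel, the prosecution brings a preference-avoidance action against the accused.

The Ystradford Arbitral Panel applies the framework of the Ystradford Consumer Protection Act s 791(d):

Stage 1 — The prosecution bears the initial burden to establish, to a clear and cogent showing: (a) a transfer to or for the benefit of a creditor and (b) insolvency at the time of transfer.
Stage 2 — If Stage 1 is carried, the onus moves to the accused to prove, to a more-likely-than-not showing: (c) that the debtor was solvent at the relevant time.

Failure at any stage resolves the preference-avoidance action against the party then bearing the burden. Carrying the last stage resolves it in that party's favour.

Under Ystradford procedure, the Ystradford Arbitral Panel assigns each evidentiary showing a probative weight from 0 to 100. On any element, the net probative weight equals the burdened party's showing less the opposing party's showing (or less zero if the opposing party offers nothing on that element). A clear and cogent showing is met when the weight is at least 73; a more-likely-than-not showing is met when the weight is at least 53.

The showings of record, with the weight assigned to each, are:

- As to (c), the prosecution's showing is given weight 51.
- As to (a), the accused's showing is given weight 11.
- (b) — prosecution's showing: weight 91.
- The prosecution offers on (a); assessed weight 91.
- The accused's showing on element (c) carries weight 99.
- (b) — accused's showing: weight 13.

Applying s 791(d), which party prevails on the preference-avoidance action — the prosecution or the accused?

prosecution

Stage 1 (prosecution, a clear and cogent showing, weight is at least 73): (a) net 91−11=80 ≥ 73 — meets; (b) net 91−13=78 ≥ 73 — meets.
  The prosecution carries Stage 1; the accused now bears the burden.
Stage 2 (accused, a more-likely-than-not showing, weight is at least 53): (c) net 99−51=48 < 53 — fails.
  Stage 2 not carried; the accused fails its burden.
The analysis ends at Stage 2; the prosecution prevails.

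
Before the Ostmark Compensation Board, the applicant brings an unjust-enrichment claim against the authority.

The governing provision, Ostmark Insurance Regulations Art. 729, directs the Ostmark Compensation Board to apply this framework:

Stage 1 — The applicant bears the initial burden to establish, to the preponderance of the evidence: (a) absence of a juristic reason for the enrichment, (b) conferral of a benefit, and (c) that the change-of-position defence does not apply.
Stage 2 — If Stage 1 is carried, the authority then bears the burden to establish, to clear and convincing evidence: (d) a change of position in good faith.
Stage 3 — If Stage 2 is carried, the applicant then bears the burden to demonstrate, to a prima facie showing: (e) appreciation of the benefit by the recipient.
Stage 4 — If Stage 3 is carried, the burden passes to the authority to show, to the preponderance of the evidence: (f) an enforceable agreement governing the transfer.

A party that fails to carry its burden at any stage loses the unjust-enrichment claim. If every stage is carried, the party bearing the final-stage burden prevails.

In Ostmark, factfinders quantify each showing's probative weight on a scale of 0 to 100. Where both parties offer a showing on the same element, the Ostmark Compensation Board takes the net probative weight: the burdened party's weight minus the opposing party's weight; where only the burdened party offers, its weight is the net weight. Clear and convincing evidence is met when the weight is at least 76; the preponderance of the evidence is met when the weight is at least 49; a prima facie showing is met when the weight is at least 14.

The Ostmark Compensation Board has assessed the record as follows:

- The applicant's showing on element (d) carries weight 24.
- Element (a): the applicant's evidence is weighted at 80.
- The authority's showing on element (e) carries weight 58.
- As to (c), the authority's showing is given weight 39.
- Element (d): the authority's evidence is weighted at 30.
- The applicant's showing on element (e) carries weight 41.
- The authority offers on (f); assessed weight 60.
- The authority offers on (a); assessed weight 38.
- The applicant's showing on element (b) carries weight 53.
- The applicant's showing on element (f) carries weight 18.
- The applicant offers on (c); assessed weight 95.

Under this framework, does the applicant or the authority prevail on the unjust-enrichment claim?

Stage 1 — burden on applicant; standard: the preponderance of the evidence (weight is at least 49).
    (a): 80 − 38 = 42 < 49 [not met]
    (b): 53 ≥ 49 [met]
    (c): 95 − 39 = 56 ≥ 49 [met]
  Not every element is met, so the applicant fails to carry Stage 1.
The analysis ends at Stage 1; the authority prevails.

authority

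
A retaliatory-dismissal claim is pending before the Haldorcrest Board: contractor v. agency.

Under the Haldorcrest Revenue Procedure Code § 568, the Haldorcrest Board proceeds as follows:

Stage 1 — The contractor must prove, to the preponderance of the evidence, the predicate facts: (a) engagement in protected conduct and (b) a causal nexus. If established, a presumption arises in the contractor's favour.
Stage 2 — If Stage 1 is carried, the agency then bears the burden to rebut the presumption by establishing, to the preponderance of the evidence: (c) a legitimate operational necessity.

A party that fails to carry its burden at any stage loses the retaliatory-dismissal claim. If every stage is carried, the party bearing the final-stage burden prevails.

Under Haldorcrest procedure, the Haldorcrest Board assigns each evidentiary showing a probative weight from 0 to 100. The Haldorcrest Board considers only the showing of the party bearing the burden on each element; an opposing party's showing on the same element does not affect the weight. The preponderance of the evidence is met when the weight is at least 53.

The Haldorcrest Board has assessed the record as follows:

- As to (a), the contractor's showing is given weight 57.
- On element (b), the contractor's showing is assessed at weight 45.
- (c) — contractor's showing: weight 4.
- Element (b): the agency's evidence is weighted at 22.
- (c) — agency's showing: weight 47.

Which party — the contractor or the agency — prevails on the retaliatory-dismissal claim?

At Stage 1 the contractor must meet the preponderance of the evidence (weight is at least 53): on (a) the weight is 57, ≥ 53, so (a) meets the standard; on (b) the weight is 45 (the agency's 22 is given no effect), < 53, so (b) does not meet the standard.
  Stage 1 not carried; the contractor fails its burden.
The analysis ends at Stage 1; the agency prevails.

agency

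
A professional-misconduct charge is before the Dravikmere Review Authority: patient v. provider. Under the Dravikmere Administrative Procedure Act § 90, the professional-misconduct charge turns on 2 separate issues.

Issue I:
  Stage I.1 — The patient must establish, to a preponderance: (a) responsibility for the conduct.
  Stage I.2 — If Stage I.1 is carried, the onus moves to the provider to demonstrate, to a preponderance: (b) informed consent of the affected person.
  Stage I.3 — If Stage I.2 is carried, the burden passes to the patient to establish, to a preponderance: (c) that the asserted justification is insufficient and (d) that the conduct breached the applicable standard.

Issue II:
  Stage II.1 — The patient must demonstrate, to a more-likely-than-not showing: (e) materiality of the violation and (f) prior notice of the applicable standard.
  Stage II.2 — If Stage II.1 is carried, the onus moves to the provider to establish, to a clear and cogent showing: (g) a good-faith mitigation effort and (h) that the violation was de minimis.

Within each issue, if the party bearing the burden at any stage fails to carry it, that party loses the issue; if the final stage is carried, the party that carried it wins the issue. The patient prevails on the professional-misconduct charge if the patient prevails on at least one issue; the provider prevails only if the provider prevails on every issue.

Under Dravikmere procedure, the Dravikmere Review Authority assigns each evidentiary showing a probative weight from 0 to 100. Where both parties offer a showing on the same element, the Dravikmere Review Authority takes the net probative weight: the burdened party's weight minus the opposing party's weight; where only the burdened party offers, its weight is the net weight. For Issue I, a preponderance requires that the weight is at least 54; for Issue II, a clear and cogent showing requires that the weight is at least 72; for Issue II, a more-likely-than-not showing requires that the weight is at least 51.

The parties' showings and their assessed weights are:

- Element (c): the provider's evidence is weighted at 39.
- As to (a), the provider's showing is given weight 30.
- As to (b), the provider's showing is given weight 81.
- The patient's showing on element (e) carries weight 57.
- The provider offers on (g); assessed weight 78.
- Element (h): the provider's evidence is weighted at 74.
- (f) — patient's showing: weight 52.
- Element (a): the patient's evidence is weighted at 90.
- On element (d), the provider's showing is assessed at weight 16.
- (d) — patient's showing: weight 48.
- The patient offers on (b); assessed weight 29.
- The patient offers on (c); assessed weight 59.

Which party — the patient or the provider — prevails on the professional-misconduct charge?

— Issue I —
Stage I.1 (patient, a preponderance, weight is at least 54): (a) net 90−30=60 ≥ 54 — meets.
  Stage I.1 is satisfied; the onus moves to the provider.
Stage I.2 (provider, a preponderance, weight is at least 54): (b) net 81−29=52 < 54 — fails.
  The provider does not carry Stage I.2.
The patient prevails on this issue.
— Issue II —
Stage II.1 (patient, a more-likely-than-not showing, weight is at least 51): (e) 57 ≥ 51 — meets; (f) 52 ≥ 51 — meets.
  Stage II.1 is satisfied; the onus moves to the provider.
Stage II.2 (provider, a clear and cogent showing, weight is at least 72): (g) 78 ≥ 72 — meets; (h) 74 ≥ 72 — meets.
  The provider carries the last stage.
Every stage carried; the provider prevails on this issue.
Per-issue: Issue I → patient; Issue II → provider. The patient must prevail on at least one issue; overall, the patient prevails.

patient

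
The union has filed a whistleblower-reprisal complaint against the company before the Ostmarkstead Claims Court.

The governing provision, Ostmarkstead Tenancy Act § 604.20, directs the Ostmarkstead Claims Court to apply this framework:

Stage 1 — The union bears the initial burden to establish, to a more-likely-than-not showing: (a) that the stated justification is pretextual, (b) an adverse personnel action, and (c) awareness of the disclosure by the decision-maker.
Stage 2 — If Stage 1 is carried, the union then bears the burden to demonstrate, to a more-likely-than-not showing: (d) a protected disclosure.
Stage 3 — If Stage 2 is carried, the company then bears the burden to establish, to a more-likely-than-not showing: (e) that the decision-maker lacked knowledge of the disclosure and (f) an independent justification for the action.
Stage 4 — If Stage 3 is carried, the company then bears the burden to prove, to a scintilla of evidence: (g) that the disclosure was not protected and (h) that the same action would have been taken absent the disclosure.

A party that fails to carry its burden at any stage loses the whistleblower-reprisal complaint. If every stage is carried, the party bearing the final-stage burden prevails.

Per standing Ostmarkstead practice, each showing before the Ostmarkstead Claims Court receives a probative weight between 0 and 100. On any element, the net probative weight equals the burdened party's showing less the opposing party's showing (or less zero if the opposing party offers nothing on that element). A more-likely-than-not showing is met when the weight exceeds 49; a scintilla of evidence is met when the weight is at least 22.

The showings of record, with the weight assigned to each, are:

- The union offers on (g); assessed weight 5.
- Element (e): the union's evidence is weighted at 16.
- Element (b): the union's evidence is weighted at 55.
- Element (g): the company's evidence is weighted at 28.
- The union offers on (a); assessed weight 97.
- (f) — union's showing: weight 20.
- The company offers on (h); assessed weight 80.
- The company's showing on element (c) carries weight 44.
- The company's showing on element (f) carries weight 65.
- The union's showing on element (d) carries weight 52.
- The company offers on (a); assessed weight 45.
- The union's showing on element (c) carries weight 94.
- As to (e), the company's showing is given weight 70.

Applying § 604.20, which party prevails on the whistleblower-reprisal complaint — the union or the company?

union

At Stage 1 the union must meet a more-likely-than-not showing (weight exceeds 49): on (a) the weight is 97 less the opposing 45 gives net 52, > 49, so (a) meets the standard; on (b) the weight is 55, which does exceed 49, so (b) meets the standard; on (c) the weight is 94 less the opposing 44 gives net 50, which does exceed 49, so (c) meets the standard.
  Stage 1 is satisfied; the union continues to bear the burden.
At Stage 2 the union must meet a more-likely-than-not showing (weight exceeds 49): on (d) the weight is 52, > 49, so (d) meets the standard.
  The union carries Stage 2; the company now bears the burden.
At Stage 3 the company must meet a more-likely-than-not showing (weight exceeds 49): on (e) the weight is 70 less the opposing 16 gives net 54, > 49, so (e) meets the standard; on (f) the weight is 65 less the opposing 20 gives net 45, which does not exceed 49, so (f) does not meet the standard.
  The company does not carry Stage 3.
The analysis ends at Stage 3; the union prevails.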